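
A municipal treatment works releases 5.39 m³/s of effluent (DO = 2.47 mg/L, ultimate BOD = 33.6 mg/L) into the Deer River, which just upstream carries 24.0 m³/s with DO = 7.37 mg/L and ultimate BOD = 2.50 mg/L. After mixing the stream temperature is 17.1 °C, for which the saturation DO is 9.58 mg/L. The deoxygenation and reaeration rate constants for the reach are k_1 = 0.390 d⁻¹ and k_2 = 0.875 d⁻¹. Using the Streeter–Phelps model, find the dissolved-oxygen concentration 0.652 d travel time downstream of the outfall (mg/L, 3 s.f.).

Mixed DO = (24.0×7.37 + 5.39×2.47)/(24.0+5.39) = 190.2/29.39 = 6.471 mg/L.
Mixed L₀ = (24.0×2.50 + 5.39×33.6)/(29.39) = 241.1/29.39 = 8.204 mg/L.
Initial deficit D₀ = C_s − DO₀ = 9.58 − 6.471 = 3.109 mg/L.
D(0.652) = [0.390×8.204/(0.875−0.390)](e^(−0.390×0.652) − e^(−0.875×0.652)) + 3.109 e^(−0.875×0.652)
= 6.597 × (0.7755 − 0.5652) + 3.109 × 0.5652 = 3.144 mg/L.
DO = 9.58 − 3.144 = 6.436 mg/L.

DO ≈ 6.44 mg/L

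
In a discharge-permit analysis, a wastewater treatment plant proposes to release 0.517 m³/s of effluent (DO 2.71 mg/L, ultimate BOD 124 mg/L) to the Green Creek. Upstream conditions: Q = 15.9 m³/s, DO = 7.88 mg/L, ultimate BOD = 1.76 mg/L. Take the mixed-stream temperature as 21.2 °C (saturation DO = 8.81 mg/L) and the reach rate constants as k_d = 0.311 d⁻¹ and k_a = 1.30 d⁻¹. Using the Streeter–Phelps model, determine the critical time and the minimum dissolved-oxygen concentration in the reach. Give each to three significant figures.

t_c ≈ 0.469 d; minimum DO ≈ 7.65 mg/L

Mixed DO = (15.9×7.88 + 0.517×2.71)/(15.9+0.517) = 126.7/16.42 = 7.717 mg/L.
Mixed L₀ = (15.9×1.76 + 0.517×124)/(16.42) = 92.09/16.42 = 5.610 mg/L.
Initial deficit D₀ = C_s − DO₀ = 8.81 − 7.717 = 1.093 mg/L.
t_c = (1/0.9890) ln[(1.30/0.311)(1 − 1.093×0.9890/(0.311×5.610))] = 1.011 × ln(1.590) = 0.4692 d.
D_c = (0.311/1.30) × 5.610 × e^(−0.311×0.4692) = 0.2392 × 5.610 × 0.8642 = 1.160 mg/L.
Minimum DO = 8.81 − 1.160 = 7.650 mg/L.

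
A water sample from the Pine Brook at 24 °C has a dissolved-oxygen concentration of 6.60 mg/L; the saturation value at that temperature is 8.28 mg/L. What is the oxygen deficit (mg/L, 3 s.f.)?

D = C_s − C = 8.28 − 6.60 = 1.68 mg/L.

D ≈ 1.68 mg/L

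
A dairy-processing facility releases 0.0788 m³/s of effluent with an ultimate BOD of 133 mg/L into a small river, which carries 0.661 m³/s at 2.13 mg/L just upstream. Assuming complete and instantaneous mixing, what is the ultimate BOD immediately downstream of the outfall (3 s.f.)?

16.1 mg/L

Flow-weighted mixing: C = (Q_r C_r + Q_w C_w)/(Q_r + Q_w)
= (0.661×2.13 + 0.0788×133)/(0.661 + 0.0788) = 11.89/0.7398 = 16.07 mg/L.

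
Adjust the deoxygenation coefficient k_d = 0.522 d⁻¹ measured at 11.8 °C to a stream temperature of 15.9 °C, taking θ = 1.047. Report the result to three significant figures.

k_d(T₂) = k_d(T₁) · θ^(T₂−T₁) = 0.522 × 1.047^(15.9−11.8)
= 0.522 × 1.047^4.10 = 0.522 × 1.207 = 0.6302 d⁻¹.

k_d ≈ 0.630 d⁻¹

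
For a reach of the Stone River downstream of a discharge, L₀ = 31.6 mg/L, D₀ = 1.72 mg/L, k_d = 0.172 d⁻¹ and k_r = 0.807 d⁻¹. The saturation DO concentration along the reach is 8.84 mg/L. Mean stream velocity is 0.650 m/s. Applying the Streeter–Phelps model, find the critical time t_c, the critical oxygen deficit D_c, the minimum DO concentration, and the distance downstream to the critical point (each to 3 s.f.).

t_c ≈ 2.08 d; D_c ≈ 4.71 mg/L; min DO ≈ 4.13 mg/L; x_c ≈ 117 km

With k_r/k_d = 4.692 and 1 − D₀(k_r−k_d)/(k_d L₀) = 0.7991,
t_c = ln(4.692 × 0.7991) / (0.807 − 0.172) = ln(3.749) / 0.6350 = 1.321/0.6350 = 2.081 d.
D_c = (k_d/k_r) L₀ e^(−k_d t_c) = (0.172/0.807) × 31.6 × e^(−0.172×2.081) = 0.2131 × 31.6 × 0.6991 = 4.709 mg/L.
Minimum DO = C_s − D_c = 8.84 − 4.709 = 4.131 mg/L.
x_c = v t_c = 0.650 m/s × 2.081 d × 86400 s/d = 116900 m ≈ 117 km.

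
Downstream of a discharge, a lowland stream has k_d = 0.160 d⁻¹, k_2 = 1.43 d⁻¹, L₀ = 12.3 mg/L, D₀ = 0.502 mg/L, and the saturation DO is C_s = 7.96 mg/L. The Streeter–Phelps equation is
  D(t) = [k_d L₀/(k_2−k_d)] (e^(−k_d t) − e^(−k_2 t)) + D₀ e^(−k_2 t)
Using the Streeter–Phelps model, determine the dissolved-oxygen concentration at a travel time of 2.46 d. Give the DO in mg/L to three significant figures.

DO ≈ 6.95 mg/L

k_d L₀/(k_2−k_d) = 0.160×12.3/(1.43−0.160) = 1.968/1.270 = 1.550 mg/L.
e^(−k_d t) = e^(−0.160×2.460) = 0.6746; e^(−k_2 t) = e^(−1.43×2.460) = 0.02966.
D = 1.550 × (0.6746 − 0.02966) + 0.502 × 0.02966 = 0.9994 + 0.01489 = 1.014 mg/L.
DO = C_s − D = 7.96 − 1.014 = 6.946 mg/L.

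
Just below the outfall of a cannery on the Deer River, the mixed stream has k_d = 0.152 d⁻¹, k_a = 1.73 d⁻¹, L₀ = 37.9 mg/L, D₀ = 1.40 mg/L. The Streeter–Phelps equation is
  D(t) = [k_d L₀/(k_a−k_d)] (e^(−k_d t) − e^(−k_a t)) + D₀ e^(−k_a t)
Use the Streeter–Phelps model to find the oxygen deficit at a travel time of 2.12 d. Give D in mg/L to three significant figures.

k_d L₀/(k_a−k_d) = 0.152×37.9/(1.73−0.152) = 5.761/1.578 = 3.651 mg/L.
e^(−k_d t) = e^(−0.152×2.120) = 0.7245; e^(−k_a t) = e^(−1.73×2.120) = 0.02554.
D = 3.651 × (0.7245 − 0.02554) + 1.40 × 0.02554 = 2.552 + 0.03575 = 2.588 mg/L.

D ≈ 2.59 mg/L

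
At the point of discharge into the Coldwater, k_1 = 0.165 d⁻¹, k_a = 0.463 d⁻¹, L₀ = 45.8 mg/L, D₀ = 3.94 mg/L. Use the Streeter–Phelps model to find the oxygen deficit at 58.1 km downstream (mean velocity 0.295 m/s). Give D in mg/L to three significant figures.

D ≈ 9.95 mg/L

Travel time t = x/v = 58.1 km / (0.295 m/s) = 58100 m / 0.295 m/s = 196900 s = 2.280 d.
k_1 L₀/(k_a−k_1) = 0.165×45.8/(0.463−0.165) = 7.557/0.2980 = 25.36 mg/L.
e^(−k_1 t) = e^(−0.165×2.280) = 0.6865; e^(−k_a t) = e^(−0.463×2.280) = 0.3480.
D = 25.36 × (0.6865 − 0.3480) + 3.94 × 0.3480 = 8.583 + 1.371 = 9.955 mg/L.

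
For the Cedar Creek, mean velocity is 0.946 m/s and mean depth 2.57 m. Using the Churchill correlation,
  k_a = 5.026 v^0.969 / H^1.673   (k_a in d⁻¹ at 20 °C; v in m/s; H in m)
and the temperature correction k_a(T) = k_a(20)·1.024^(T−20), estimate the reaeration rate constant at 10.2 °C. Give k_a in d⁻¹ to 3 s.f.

k_a ≈ 0.778 d⁻¹

k_a(20) = 5.026 × 0.946^0.969 / 2.57^1.673 = 5.026 × 0.9476 / 4.851 = 0.9818 d⁻¹.
k_a(10.2) = 0.9818 × 1.024^(10.2−20) = 0.9818 × 0.7926 = 0.7782 d⁻¹.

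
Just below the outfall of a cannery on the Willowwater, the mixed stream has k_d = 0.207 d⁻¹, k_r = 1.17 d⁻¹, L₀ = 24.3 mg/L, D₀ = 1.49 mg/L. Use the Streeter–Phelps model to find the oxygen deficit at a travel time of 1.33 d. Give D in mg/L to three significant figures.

k_d L₀/(k_r−k_d) = 0.207×24.3/(1.17−0.207) = 5.030/0.9630 = 5.223 mg/L.
e^(−k_d t) = e^(−0.207×1.330) = 0.7593; e^(−k_r t) = e^(−1.17×1.330) = 0.2110.
D = 5.223 × (0.7593 − 0.2110) + 1.49 × 0.2110 = 2.864 + 0.3143 = 3.179 mg/L.

D ≈ 3.18 mg/L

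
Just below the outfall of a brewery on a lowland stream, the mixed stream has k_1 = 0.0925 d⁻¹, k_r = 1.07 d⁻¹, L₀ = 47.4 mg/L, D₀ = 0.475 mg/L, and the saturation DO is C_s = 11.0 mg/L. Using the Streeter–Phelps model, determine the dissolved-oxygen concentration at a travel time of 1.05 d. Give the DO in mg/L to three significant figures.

k_1 L₀/(k_r−k_1) = 0.0925×47.4/(1.07−0.0925) = 4.385/0.9775 = 4.485 mg/L.
e^(−k_1 t) = e^(−0.0925×1.050) = 0.9074; e^(−k_r t) = e^(−1.07×1.050) = 0.3251.
D = 4.485 × (0.9074 − 0.3251) + 0.475 × 0.3251 = 2.612 + 0.1544 = 2.766 mg/L.
DO = C_s − D = 11.0 − 2.766 = 8.234 mg/L.

DO ≈ 8.23 mg/L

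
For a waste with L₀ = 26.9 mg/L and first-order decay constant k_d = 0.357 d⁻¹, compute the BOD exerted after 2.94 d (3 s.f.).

y_t = L₀(1 − e^(−k_d t)) = 26.9 × (1 − e^(−0.357×2.94))
= 26.9 × (1 − 0.3501) = 26.9 × 0.6499 = 17.48 mg/L.

y ≈ 17.5 mg/L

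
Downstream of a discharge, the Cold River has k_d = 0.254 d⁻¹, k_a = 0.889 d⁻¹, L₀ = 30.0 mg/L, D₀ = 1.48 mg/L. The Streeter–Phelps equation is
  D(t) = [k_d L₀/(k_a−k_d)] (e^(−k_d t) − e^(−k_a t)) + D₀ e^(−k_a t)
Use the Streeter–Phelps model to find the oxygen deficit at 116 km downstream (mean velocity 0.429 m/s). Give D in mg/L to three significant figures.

D ≈ 4.77 mg/L

Travel time t = x/v = 116 km / (0.429 m/s) = 116000 m / 0.429 m/s = 270400 s = 3.130 d.
k_d L₀/(k_a−k_d) = 0.254×30.0/(0.889−0.254) = 7.620/0.6350 = 12.00 mg/L.
e^(−k_d t) = e^(−0.254×3.130) = 0.4516; e^(−k_a t) = e^(−0.889×3.130) = 0.06190.
D = 12.00 × (0.4516 − 0.06190) + 1.48 × 0.06190 = 4.677 + 0.09161 = 4.768 mg/L.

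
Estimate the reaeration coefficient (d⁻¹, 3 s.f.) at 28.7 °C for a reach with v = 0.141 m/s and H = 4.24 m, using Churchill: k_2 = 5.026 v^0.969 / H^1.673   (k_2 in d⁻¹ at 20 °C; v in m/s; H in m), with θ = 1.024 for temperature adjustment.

k_2(20) = 5.026 × 0.141^0.969 / 4.24^1.673 = 5.026 × 0.1498 / 11.21 = 0.06718 d⁻¹.
k_2(28.7) = 0.06718 × 1.024^(28.7−20) = 0.06718 × 1.229 = 0.08257 d⁻¹.

k_2 ≈ 0.0826 d⁻¹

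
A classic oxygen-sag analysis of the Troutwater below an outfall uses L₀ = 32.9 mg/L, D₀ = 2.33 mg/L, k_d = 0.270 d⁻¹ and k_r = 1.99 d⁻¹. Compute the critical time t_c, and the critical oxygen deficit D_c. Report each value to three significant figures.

t_c ≈ 0.813 d; D_c ≈ 3.58 mg/L

At the critical point dD/dt = 0, so k_d L₀ e^(−k_d t) = k_r D. Substituting D(t) from the Streeter–Phelps equation and solving for t gives
t_c = ln[(k_r/k_d)(1 − D₀(k_r−k_d)/(k_d L₀))] / (k_r−k_d).
Here k_r−k_d = 1.720 d⁻¹ and 1 − D₀(k_r−k_d)/(k_d L₀) = 1 − 2.33×1.720/(0.270×32.9) = 0.5488, so
t_c = ln(7.370 × 0.5488) / 1.720 = 1.398 / 1.720 = 0.8125 d.
L(t_c) = L₀ e^(−k_d t_c) = 32.9 × 0.8030 = 26.42 mg/L, and at the critical point k_r D_c = k_d L, so D_c = (0.270/1.99) × 26.42 = 3.585 mg/L.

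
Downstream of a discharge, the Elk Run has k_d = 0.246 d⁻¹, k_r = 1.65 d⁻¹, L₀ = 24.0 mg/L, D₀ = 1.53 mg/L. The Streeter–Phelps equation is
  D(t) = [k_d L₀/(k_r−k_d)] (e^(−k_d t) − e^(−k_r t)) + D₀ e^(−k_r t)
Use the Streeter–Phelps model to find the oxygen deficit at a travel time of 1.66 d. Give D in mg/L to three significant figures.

D ≈ 2.62 mg/L

k_d L₀/(k_r−k_d) = 0.246×24.0/(1.65−0.246) = 5.904/1.404 = 4.205 mg/L.
e^(−k_d t) = e^(−0.246×1.660) = 0.6647; e^(−k_r t) = e^(−1.65×1.660) = 0.06463.
D = 4.205 × (0.6647 − 0.06463) + 1.53 × 0.06463 = 2.524 + 0.09889 = 2.622 mg/L.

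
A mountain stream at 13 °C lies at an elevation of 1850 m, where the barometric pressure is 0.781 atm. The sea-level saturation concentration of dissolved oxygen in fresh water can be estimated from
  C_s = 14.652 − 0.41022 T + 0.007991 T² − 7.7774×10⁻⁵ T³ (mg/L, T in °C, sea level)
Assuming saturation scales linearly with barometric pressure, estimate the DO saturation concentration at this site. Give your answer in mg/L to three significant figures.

At sea level: C_s = 14.652 − 0.41022×13 + 0.007991×13² − 7.7774×10⁻⁵×13³ = 10.50 mg/L.
Pressure correction: C_s' = 10.50 × 0.781 = 8.200 mg/L.

C_s ≈ 8.20 mg/L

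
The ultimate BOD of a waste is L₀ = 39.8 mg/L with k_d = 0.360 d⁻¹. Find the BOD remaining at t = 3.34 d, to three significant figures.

L ≈ 12.0 mg/L

L_t = L₀ e^(−k_d t) = 39.8 × e^(−0.360×3.34) = 39.8 × 0.3005 = 11.96 mg/L.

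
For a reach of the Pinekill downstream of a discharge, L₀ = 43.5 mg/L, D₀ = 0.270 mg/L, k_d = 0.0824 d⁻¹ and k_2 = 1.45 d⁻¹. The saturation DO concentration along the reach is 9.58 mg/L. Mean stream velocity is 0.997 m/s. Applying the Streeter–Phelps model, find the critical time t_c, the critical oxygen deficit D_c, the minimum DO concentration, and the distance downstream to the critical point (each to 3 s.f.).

t_c ≈ 2.02 d; D_c ≈ 2.09 mg/L; min DO ≈ 7.49 mg/L; x_c ≈ 174 km

At the critical point dD/dt = 0, so k_d L₀ e^(−k_d t) = k_2 D. Substituting D(t) from the Streeter–Phelps equation and solving for t gives
t_c = ln[(k_2/k_d)(1 − D₀(k_2−k_d)/(k_d L₀))] / (k_2−k_d).
Here k_2−k_d = 1.368 d⁻¹ and 1 − D₀(k_2−k_d)/(k_d L₀) = 1 − 0.270×1.368/(0.0824×43.5) = 0.8970, so
t_c = ln(17.60 × 0.8970) / 1.368 = 2.759 / 1.368 = 2.017 d.
L(t_c) = L₀ e^(−k_d t_c) = 43.5 × 0.8468 = 36.84 mg/L, and at the critical point k_2 D_c = k_d L, so D_c = (0.0824/1.45) × 36.84 = 2.093 mg/L.
Minimum DO = C_s − D_c = 9.58 − 2.093 = 7.487 mg/L.
x_c = v t_c = 0.997 m/s × 2.017 d × 86400 s/d = 173800 m ≈ 174 km.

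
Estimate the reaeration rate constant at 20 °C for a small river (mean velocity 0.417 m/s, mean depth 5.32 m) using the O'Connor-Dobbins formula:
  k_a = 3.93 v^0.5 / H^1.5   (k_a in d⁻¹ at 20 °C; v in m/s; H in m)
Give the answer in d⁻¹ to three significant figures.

k_a = 3.93 × 0.417^0.5 / 5.32^1.5 = 3.93 × 0.6458 / 12.27 = 0.2068 d⁻¹.

k_a ≈ 0.207 d⁻¹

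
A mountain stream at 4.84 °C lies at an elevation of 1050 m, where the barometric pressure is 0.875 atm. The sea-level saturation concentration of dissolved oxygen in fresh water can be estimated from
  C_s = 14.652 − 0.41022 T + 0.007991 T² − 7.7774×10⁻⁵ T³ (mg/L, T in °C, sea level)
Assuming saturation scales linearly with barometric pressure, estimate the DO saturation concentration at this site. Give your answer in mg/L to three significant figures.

At sea level: C_s = 14.652 − 0.41022×4.84 + 0.007991×4.84² − 7.7774×10⁻⁵×4.84³ = 12.84 mg/L.
Pressure correction: C_s' = 12.84 × 0.875 = 11.24 mg/L.

C_s ≈ 11.2 mg/L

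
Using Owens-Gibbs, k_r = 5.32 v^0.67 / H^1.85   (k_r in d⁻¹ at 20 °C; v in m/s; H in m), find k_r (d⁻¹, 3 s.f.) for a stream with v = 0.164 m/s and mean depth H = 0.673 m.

k_r = 5.32 × 0.164^0.67 / 0.673^1.85 = 5.32 × 0.2978 / 0.4806 = 3.296 d⁻¹.

k_r ≈ 3.30 d⁻¹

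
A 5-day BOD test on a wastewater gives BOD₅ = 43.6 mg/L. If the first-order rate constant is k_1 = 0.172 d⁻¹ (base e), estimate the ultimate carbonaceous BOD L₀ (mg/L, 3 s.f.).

L₀ ≈ 75.6 mg/L

BOD₅ = L₀(1 − e^(−5k_1)) ⇒ L₀ = BOD₅ / (1 − e^(−5×0.172))
= 43.6 / (1 − 0.4232) = 43.6 / 0.5768 = 75.58 mg/L.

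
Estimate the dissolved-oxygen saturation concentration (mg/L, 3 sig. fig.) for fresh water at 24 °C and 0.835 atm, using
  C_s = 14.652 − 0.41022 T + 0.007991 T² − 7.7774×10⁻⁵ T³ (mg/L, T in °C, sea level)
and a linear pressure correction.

At sea level: C_s = 14.652 − 0.41022×24 + 0.007991×24² − 7.7774×10⁻⁵×24³ = 8.334 mg/L.
Pressure correction: C_s' = 8.334 × 0.835 = 6.959 mg/L.

C_s ≈ 6.96 mg/L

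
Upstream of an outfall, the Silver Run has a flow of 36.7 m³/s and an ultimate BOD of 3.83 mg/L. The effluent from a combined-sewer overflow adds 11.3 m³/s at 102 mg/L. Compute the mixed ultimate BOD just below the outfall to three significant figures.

Flow-weighted mixing: C = (Q_r C_r + Q_w C_w)/(Q_r + Q_w)
= (36.7×3.83 + 11.3×102)/(36.7 + 11.3) = 1293/48.00 = 26.94 mg/L.

26.9 mg/L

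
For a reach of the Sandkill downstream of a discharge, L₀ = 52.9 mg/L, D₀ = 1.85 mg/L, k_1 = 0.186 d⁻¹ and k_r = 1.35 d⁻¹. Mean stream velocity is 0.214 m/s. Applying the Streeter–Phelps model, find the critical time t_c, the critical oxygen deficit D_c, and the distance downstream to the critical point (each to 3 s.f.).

With k_r/k_1 = 7.258 and 1 − D₀(k_r−k_1)/(k_1 L₀) = 0.7811,
t_c = ln(7.258 × 0.7811) / (1.35 − 0.186) = ln(5.670) / 1.164 = 1.735/1.164 = 1.491 d.
L(t_c) = L₀ e^(−k_1 t_c) = 52.9 × 0.7579 = 40.09 mg/L, and at the critical point k_r D_c = k_1 L, so D_c = (0.186/1.35) × 40.09 = 5.524 mg/L.
x_c = v t_c = 0.214 m/s × 1.491 d × 86400 s/d = 27560 m ≈ 27.6 km.

t_c ≈ 1.49 d; D_c ≈ 5.52 mg/L; x_c ≈ 27.6 km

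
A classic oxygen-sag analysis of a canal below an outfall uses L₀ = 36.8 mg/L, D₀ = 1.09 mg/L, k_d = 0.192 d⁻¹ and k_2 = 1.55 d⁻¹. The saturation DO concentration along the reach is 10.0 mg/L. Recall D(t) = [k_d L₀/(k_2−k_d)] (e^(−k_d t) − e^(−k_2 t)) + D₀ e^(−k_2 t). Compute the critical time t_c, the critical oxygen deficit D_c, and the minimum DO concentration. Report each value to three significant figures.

t_c = [1/(k_2−k_d)] ln[(k_2/k_d)(1 − D₀(k_2−k_d)/(k_d L₀))]
= [1/(1.55−0.192)] ln[(1.55/0.192)(1 − 1.09×1.358/(0.192×36.8))]
= (1/1.358) ln[8.073 × 0.7905] = 0.7364 × ln(6.382) = 0.7364 × 1.853 = 1.365 d.
L(t_c) = L₀ e^(−k_d t_c) = 36.8 × 0.7695 = 28.32 mg/L, and at the critical point k_2 D_c = k_d L, so D_c = (0.192/1.55) × 28.32 = 3.508 mg/L.
Minimum DO = C_s − D_c = 10.0 − 3.508 = 6.492 mg/L.

t_c ≈ 1.36 d; D_c ≈ 3.51 mg/L; min DO ≈ 6.49 mg/L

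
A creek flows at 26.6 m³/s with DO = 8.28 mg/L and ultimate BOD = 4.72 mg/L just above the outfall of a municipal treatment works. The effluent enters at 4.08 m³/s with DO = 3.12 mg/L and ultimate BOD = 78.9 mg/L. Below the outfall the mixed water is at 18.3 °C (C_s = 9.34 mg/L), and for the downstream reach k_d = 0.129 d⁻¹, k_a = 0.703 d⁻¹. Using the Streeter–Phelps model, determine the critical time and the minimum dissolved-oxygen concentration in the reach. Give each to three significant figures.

t_c ≈ 1.63 d; minimum DO ≈ 7.17 mg/L

Mixed DO = (26.6×8.28 + 4.08×3.12)/(26.6+4.08) = 233.0/30.68 = 7.594 mg/L.
Mixed L₀ = (26.6×4.72 + 4.08×78.9)/(30.68) = 447.5/30.68 = 14.58 mg/L.
Initial deficit D₀ = C_s − DO₀ = 9.34 − 7.594 = 1.746 mg/L.
t_c = (1/0.5740) ln[(0.703/0.129)(1 − 1.746×0.5740/(0.129×14.58))] = 1.742 × ln(2.546) = 1.628 d.
D_c = (0.129/0.703) × 14.58 × e^(−0.129×1.628) = 0.1835 × 14.58 × 0.8105 = 2.169 mg/L.
Minimum DO = 9.34 − 2.169 = 7.171 mg/L.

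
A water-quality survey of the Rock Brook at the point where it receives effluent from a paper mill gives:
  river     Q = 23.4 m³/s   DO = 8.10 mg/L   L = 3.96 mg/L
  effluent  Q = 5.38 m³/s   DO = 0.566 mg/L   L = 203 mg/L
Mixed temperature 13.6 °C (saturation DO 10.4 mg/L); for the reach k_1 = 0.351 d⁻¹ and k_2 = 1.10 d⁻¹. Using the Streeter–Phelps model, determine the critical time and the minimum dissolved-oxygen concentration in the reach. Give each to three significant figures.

Mixed DO = (23.4×8.10 + 5.38×0.566)/(23.4+5.38) = 192.6/28.78 = 6.692 mg/L.
Mixed L₀ = (23.4×3.96 + 5.38×203)/(28.78) = 1185/28.78 = 41.17 mg/L.
Initial deficit D₀ = C_s − DO₀ = 10.4 − 6.692 = 3.708 mg/L.
t_c = (1/0.7490) ln[(1.10/0.351)(1 − 3.708×0.7490/(0.351×41.17))] = 1.335 × ln(2.531) = 1.240 d.
D_c = (0.351/1.10) × 41.17 × e^(−0.351×1.240) = 0.3191 × 41.17 × 0.6471 = 8.500 mg/L.
Minimum DO = 10.4 − 8.500 = 1.900 mg/L.

t_c ≈ 1.24 d; minimum DO ≈ 1.90 mg/L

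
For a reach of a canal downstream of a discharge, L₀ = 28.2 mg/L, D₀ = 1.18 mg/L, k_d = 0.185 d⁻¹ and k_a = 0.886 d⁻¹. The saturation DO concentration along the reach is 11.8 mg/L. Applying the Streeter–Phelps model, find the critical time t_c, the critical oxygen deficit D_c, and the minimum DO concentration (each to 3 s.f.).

t_c ≈ 1.99 d; D_c ≈ 4.08 mg/L; min DO ≈ 7.72 mg/L

At the critical point dD/dt = 0, so k_d L₀ e^(−k_d t) = k_a D. Substituting D(t) from the Streeter–Phelps equation and solving for t gives
t_c = ln[(k_a/k_d)(1 − D₀(k_a−k_d)/(k_d L₀))] / (k_a−k_d).
Here k_a−k_d = 0.7010 d⁻¹ and 1 − D₀(k_a−k_d)/(k_d L₀) = 1 − 1.18×0.7010/(0.185×28.2) = 0.8414, so
t_c = ln(4.789 × 0.8414) / 0.7010 = 1.394 / 0.7010 = 1.988 d.
D_c = (k_d/k_a) L₀ e^(−k_d t_c) = (0.185/0.886) × 28.2 × e^(−0.185×1.988) = 0.2088 × 28.2 × 0.6922 = 4.076 mg/L.
Minimum DO = C_s − D_c = 11.8 − 4.076 = 7.724 mg/L.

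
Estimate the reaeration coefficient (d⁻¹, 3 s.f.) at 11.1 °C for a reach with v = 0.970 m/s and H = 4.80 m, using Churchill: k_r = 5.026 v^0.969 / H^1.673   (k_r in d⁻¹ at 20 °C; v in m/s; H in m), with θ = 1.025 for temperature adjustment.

k_r ≈ 0.284 d⁻¹

k_r(20) = 5.026 × 0.970^0.969 / 4.80^1.673 = 5.026 × 0.9709 / 13.79 = 0.3537 d⁻¹.
k_r(11.1) = 0.3537 × 1.025^(11.1−20) = 0.3537 × 0.8027 = 0.2840 d⁻¹.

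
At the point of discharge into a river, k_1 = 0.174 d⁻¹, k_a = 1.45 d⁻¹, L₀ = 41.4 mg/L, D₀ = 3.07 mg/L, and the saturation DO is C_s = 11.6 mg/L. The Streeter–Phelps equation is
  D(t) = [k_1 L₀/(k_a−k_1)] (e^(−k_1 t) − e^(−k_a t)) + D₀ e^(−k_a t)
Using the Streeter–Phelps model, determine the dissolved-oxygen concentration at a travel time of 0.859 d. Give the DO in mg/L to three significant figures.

DO ≈ 7.48 mg/L

k_1 L₀/(k_a−k_1) = 0.174×41.4/(1.45−0.174) = 7.204/1.276 = 5.645 mg/L.
e^(−k_1 t) = e^(−0.174×0.8590) = 0.8612; e^(−k_a t) = e^(−1.45×0.8590) = 0.2878.
D = 5.645 × (0.8612 − 0.2878) + 3.07 × 0.2878 = 3.237 + 0.8835 = 4.121 mg/L.
DO = C_s − D = 11.6 − 4.121 = 7.479 mg/L.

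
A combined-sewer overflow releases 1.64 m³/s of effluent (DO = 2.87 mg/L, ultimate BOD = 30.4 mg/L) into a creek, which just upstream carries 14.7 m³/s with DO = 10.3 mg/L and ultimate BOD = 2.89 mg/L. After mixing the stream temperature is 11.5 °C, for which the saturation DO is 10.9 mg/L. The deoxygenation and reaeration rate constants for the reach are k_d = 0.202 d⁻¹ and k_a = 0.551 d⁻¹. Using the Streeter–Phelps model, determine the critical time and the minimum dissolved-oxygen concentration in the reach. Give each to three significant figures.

t_c ≈ 1.36 d; minimum DO ≈ 9.32 mg/L

Mixed DO = (14.7×10.3 + 1.64×2.87)/(14.7+1.64) = 156.1/16.34 = 9.554 mg/L.
Mixed L₀ = (14.7×2.89 + 1.64×30.4)/(16.34) = 92.34/16.34 = 5.651 mg/L.
Initial deficit D₀ = C_s − DO₀ = 10.9 − 9.554 = 1.346 mg/L.
t_c = (1/0.3490) ln[(0.551/0.202)(1 − 1.346×0.3490/(0.202×5.651))] = 2.865 × ln(1.605) = 1.356 d.
D_c = (0.202/0.551) × 5.651 × e^(−0.202×1.356) = 0.3666 × 5.651 × 0.7603 = 1.575 mg/L.
Minimum DO = 10.9 − 1.575 = 9.325 mg/L.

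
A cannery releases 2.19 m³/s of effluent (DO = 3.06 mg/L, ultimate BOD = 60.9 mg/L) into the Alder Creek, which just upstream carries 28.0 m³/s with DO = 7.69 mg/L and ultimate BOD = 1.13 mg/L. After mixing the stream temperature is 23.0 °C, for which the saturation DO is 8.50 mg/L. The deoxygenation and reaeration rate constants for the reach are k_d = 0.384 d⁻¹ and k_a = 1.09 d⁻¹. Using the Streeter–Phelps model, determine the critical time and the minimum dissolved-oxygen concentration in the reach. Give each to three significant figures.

t_c ≈ 0.788 d; minimum DO ≈ 7.08 mg/L

Mixed DO = (28.0×7.69 + 2.19×3.06)/(28.0+2.19) = 222.0/30.19 = 7.354 mg/L.
Mixed L₀ = (28.0×1.13 + 2.19×60.9)/(30.19) = 165.0/30.19 = 5.466 mg/L.
Initial deficit D₀ = C_s − DO₀ = 8.50 − 7.354 = 1.146 mg/L.
t_c = (1/0.7060) ln[(1.09/0.384)(1 − 1.146×0.7060/(0.384×5.466))] = 1.416 × ln(1.744) = 0.7882 d.
D_c = (0.384/1.09) × 5.466 × e^(−0.384×0.7882) = 0.3523 × 5.466 × 0.7389 = 1.423 mg/L.
Minimum DO = 8.50 − 1.423 = 7.077 mg/L.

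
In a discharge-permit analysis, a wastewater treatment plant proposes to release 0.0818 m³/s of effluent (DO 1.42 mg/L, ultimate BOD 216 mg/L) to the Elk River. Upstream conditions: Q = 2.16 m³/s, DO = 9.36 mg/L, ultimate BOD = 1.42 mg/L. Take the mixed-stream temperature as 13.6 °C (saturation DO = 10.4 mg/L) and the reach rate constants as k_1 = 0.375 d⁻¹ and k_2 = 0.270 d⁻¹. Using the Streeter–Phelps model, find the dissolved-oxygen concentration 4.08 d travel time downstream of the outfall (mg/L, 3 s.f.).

Mixed DO = (2.16×9.36 + 0.0818×1.42)/(2.16+0.0818) = 20.33/2.242 = 9.070 mg/L.
Mixed L₀ = (2.16×1.42 + 0.0818×216)/(2.242) = 20.74/2.242 = 9.250 mg/L.
Initial deficit D₀ = C_s − DO₀ = 10.4 − 9.070 = 1.330 mg/L.
D(4.08) = [0.375×9.250/(0.270−0.375)](e^(−0.375×4.08) − e^(−0.270×4.08)) + 1.330 e^(−0.270×4.08)
= -33.03 × (0.2165 − 0.3323) + 1.330 × 0.3323 = 4.267 mg/L.
DO = 10.4 − 4.267 = 6.133 mg/L.

DO ≈ 6.13 mg/L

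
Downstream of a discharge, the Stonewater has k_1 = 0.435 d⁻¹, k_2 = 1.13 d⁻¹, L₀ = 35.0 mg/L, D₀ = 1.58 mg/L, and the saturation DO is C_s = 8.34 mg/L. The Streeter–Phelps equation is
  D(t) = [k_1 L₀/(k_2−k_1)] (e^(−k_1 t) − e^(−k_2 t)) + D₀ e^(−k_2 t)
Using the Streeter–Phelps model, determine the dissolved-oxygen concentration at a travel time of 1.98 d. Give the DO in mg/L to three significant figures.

k_1 L₀/(k_2−k_1) = 0.435×35.0/(1.13−0.435) = 15.22/0.6950 = 21.91 mg/L.
e^(−k_1 t) = e^(−0.435×1.980) = 0.4226; e^(−k_2 t) = e^(−1.13×1.980) = 0.1067.
D = 21.91 × (0.4226 − 0.1067) + 1.58 × 0.1067 = 6.920 + 0.1686 = 7.088 mg/L.
DO = C_s − D = 8.34 − 7.088 = 1.252 mg/L.

DO ≈ 1.25 mg/L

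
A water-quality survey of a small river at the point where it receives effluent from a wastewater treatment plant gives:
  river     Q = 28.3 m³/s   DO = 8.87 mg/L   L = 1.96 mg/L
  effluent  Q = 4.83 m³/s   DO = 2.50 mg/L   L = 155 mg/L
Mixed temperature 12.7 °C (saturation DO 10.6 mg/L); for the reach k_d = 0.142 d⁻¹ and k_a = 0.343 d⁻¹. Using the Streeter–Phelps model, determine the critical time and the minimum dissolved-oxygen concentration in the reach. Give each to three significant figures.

t_c ≈ 3.55 d; minimum DO ≈ 4.53 mg/L

Mixed DO = (28.3×8.87 + 4.83×2.50)/(28.3+4.83) = 263.1/33.13 = 7.941 mg/L.
Mixed L₀ = (28.3×1.96 + 4.83×155)/(33.13) = 804.1/33.13 = 24.27 mg/L.
Initial deficit D₀ = C_s − DO₀ = 10.6 − 7.941 = 2.659 mg/L.
t_c = (1/0.2010) ln[(0.343/0.142)(1 − 2.659×0.2010/(0.142×24.27))] = 4.975 × ln(2.041) = 3.549 d.
D_c = (0.142/0.343) × 24.27 × e^(−0.142×3.549) = 0.4140 × 24.27 × 0.6041 = 6.070 mg/L.
Minimum DO = 10.6 − 6.070 = 4.530 mg/L.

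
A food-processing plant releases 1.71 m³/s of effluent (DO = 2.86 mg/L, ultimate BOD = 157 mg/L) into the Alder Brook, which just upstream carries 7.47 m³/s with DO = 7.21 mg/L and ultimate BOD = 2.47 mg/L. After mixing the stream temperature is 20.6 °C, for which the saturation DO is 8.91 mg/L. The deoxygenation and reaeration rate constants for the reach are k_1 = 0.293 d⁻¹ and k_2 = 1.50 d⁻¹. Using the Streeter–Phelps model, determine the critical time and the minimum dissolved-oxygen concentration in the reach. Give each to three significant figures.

t_c ≈ 1.02 d; minimum DO ≈ 4.38 mg/L

Mixed DO = (7.47×7.21 + 1.71×2.86)/(7.47+1.71) = 58.75/9.180 = 6.400 mg/L.
Mixed L₀ = (7.47×2.47 + 1.71×157)/(9.180) = 286.9/9.180 = 31.25 mg/L.
Initial deficit D₀ = C_s − DO₀ = 8.91 − 6.400 = 2.510 mg/L.
t_c = (1/1.207) ln[(1.50/0.293)(1 − 2.510×1.207/(0.293×31.25))] = 0.8285 × ln(3.426) = 1.020 d.
D_c = (0.293/1.50) × 31.25 × e^(−0.293×1.020) = 0.1953 × 31.25 × 0.7416 = 4.528 mg/L.
Minimum DO = 8.91 − 4.528 = 4.382 mg/L.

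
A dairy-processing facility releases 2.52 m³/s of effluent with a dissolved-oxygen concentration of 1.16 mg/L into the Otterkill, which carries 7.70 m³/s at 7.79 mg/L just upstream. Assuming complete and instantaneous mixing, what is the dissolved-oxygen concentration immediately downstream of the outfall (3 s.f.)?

6.16 mg/L

Flow-weighted mixing: C = (Q_r C_r + Q_w C_w)/(Q_r + Q_w)
= (7.70×7.79 + 2.52×1.16)/(7.70 + 2.52) = 62.91/10.22 = 6.155 mg/L.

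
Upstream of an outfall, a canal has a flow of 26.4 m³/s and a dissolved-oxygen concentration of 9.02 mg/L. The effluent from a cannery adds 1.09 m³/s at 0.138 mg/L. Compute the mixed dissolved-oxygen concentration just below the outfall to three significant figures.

Flow-weighted mixing: C = (Q_r C_r + Q_w C_w)/(Q_r + Q_w)
= (26.4×9.02 + 1.09×0.138)/(26.4 + 1.09) = 238.3/27.49 = 8.668 mg/L.

8.67 mg/L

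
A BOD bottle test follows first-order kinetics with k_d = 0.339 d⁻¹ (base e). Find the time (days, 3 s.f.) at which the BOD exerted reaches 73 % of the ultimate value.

t ≈ 3.86 d

y/L₀ = 1 − e^(−k_d t) = 0.73 ⇒ e^(−k_d t) = 0.270
t = −ln(0.270) / 0.339 = 1.309 / 0.339 = 3.862 d.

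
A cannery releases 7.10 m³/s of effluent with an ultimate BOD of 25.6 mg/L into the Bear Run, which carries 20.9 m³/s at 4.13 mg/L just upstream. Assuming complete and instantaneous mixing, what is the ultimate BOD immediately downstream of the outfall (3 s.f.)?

Flow-weighted mixing: C = (Q_r C_r + Q_w C_w)/(Q_r + Q_w)
= (20.9×4.13 + 7.10×25.6)/(20.9 + 7.10) = 268.1/28.00 = 9.574 mg/L.

9.57 mg/L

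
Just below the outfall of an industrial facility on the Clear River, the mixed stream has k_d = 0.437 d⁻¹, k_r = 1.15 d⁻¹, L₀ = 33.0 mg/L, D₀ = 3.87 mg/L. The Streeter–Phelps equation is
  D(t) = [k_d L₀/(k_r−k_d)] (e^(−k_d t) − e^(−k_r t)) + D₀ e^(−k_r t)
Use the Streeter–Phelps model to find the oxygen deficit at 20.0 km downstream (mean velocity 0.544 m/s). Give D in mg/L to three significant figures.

D ≈ 6.77 mg/L

Travel time t = x/v = 20.0 km / (0.544 m/s) = 20000 m / 0.544 m/s = 36760 s = 0.4255 d.
k_d L₀/(k_r−k_d) = 0.437×33.0/(1.15−0.437) = 14.42/0.7130 = 20.23 mg/L.
e^(−k_d t) = e^(−0.437×0.4255) = 0.8303; e^(−k_r t) = e^(−1.15×0.4255) = 0.6130.
D = 20.23 × (0.8303 − 0.6130) + 3.87 × 0.6130 = 4.395 + 2.372 = 6.767 mg/L.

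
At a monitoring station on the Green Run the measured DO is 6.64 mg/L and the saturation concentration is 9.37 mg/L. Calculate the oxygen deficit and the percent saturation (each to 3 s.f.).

D = C_s − C = 9.37 − 6.64 = 2.73 mg/L.
% saturation = 6.64/9.37 × 100 = 70.9 %.

D ≈ 2.73 mg/L; 70.9 % saturation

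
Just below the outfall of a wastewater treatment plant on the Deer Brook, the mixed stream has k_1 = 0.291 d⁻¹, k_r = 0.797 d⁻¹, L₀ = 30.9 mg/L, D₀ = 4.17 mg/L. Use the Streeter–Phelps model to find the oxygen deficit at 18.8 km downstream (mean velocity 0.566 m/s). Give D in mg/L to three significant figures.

Travel time t = x/v = 18.8 km / (0.566 m/s) = 18800 m / 0.566 m/s = 33220 s = 0.3844 d.
k_1 L₀/(k_r−k_1) = 0.291×30.9/(0.797−0.291) = 8.992/0.5060 = 17.77 mg/L.
e^(−k_1 t) = e^(−0.291×0.3844) = 0.8942; e^(−k_r t) = e^(−0.797×0.3844) = 0.7361.
D = 17.77 × (0.8942 − 0.7361) + 4.17 × 0.7361 = 2.809 + 3.070 = 5.878 mg/L.

D ≈ 5.88 mg/L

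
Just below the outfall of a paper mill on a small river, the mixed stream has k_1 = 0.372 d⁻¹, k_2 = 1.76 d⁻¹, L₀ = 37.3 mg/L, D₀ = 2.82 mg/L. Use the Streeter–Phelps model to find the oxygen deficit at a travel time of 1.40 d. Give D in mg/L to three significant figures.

k_1 L₀/(k_2−k_1) = 0.372×37.3/(1.76−0.372) = 13.88/1.388 = 9.997 mg/L.
e^(−k_1 t) = e^(−0.372×1.400) = 0.5940; e^(−k_2 t) = e^(−1.76×1.400) = 0.08509.
D = 9.997 × (0.5940 − 0.08509) + 2.82 × 0.08509 = 5.088 + 0.2400 = 5.328 mg/L.

D ≈ 5.33 mg/L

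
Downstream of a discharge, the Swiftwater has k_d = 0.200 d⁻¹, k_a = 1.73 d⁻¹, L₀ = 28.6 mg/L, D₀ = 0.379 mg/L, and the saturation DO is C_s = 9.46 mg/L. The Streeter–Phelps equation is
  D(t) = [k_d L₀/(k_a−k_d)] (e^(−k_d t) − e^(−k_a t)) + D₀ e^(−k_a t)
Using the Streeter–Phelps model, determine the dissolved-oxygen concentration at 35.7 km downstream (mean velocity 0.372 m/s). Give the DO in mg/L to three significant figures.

Travel time t = x/v = 35.7 km / (0.372 m/s) = 35700 m / 0.372 m/s = 95970 s = 1.111 d.
k_d L₀/(k_a−k_d) = 0.200×28.6/(1.73−0.200) = 5.720/1.530 = 3.739 mg/L.
e^(−k_d t) = e^(−0.200×1.111) = 0.8008; e^(−k_a t) = e^(−1.73×1.111) = 0.1464.
D = 3.739 × (0.8008 − 0.1464) + 0.379 × 0.1464 = 2.447 + 0.05548 = 2.502 mg/L.
DO = C_s − D = 9.46 − 2.502 = 6.958 mg/L.

DO ≈ 6.96 mg/L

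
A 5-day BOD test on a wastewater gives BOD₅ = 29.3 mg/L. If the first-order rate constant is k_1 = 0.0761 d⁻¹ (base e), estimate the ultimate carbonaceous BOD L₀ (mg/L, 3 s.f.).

BOD₅ = L₀(1 − e^(−5k_1)) ⇒ L₀ = BOD₅ / (1 − e^(−5×0.0761))
= 29.3 / (1 − 0.6835) = 29.3 / 0.3165 = 92.58 mg/L.

L₀ ≈ 92.6 mg/L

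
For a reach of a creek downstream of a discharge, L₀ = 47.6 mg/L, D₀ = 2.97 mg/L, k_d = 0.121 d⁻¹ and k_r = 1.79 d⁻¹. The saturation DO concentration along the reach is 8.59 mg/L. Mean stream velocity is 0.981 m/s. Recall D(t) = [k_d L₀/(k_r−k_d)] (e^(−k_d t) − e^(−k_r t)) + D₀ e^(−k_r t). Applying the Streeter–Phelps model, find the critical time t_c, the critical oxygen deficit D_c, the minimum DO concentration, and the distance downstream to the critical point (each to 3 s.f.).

t_c ≈ 0.433 d; D_c ≈ 3.05 mg/L; min DO ≈ 5.54 mg/L; x_c ≈ 36.7 km

With k_r/k_d = 14.79 and 1 − D₀(k_r−k_d)/(k_d L₀) = 0.1394,
t_c = ln(14.79 × 0.1394) / (1.79 − 0.121) = ln(2.062) / 1.669 = 0.7235/1.669 = 0.4335 d.
D_c = (k_d/k_r) L₀ e^(−k_d t_c) = (0.121/1.79) × 47.6 × e^(−0.121×0.4335) = 0.06760 × 47.6 × 0.9489 = 3.053 mg/L.
Minimum DO = C_s − D_c = 8.59 − 3.053 = 5.537 mg/L.
x_c = v t_c = 0.981 m/s × 0.4335 d × 86400 s/d = 36740 m ≈ 36.7 km.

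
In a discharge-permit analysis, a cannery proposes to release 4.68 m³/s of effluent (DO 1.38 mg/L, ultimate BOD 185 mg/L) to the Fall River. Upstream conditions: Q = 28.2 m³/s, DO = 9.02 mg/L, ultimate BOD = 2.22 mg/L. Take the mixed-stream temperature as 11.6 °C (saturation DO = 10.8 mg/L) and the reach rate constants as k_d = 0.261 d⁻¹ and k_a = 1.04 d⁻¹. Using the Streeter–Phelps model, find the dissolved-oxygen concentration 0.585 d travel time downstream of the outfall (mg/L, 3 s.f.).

DO ≈ 6.27 mg/L

Mixed DO = (28.2×9.02 + 4.68×1.38)/(28.2+4.68) = 260.8/32.88 = 7.933 mg/L.
Mixed L₀ = (28.2×2.22 + 4.68×185)/(32.88) = 928.4/32.88 = 28.24 mg/L.
Initial deficit D₀ = C_s − DO₀ = 10.8 − 7.933 = 2.867 mg/L.
D(0.585) = [0.261×28.24/(1.04−0.261)](e^(−0.261×0.585) − e^(−1.04×0.585)) + 2.867 e^(−1.04×0.585)
= 9.460 × (0.8584 − 0.5442) + 2.867 × 0.5442 = 4.533 mg/L.
DO = 10.8 − 4.533 = 6.267 mg/L.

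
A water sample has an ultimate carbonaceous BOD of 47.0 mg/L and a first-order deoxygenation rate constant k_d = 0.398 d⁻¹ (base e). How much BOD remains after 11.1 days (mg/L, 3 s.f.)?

L ≈ 0.567 mg/L

L_t = L₀ e^(−k_d t) = 47.0 × e^(−0.398×11.1) = 47.0 × 0.01206 = 0.5669 mg/L.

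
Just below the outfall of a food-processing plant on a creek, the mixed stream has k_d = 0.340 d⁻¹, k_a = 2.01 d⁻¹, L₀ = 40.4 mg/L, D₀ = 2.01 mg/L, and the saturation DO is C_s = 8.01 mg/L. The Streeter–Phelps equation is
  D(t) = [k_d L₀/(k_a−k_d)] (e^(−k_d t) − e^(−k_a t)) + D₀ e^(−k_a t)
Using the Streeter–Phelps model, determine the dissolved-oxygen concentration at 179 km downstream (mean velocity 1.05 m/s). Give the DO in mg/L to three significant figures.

Travel time t = x/v = 179 km / (1.05 m/s) = 179000 m / 1.05 m/s = 170500 s = 1.973 d.
k_d L₀/(k_a−k_d) = 0.340×40.4/(2.01−0.340) = 13.74/1.670 = 8.225 mg/L.
e^(−k_d t) = e^(−0.340×1.973) = 0.5113; e^(−k_a t) = e^(−2.01×1.973) = 0.01895.
D = 8.225 × (0.5113 − 0.01895) + 2.01 × 0.01895 = 4.049 + 0.03809 = 4.088 mg/L.
DO = C_s − D = 8.01 − 4.088 = 3.922 mg/L.

DO ≈ 3.92 mg/L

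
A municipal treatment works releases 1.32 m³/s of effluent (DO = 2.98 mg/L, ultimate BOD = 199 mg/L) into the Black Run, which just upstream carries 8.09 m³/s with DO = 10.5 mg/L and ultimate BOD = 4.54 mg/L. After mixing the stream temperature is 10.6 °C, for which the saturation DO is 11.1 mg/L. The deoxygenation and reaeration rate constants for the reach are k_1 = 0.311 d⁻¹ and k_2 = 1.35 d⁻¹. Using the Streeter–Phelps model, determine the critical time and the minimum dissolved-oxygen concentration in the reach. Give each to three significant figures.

t_c ≈ 1.23 d; minimum DO ≈ 6.10 mg/L

Mixed DO = (8.09×10.5 + 1.32×2.98)/(8.09+1.32) = 88.88/9.410 = 9.445 mg/L.
Mixed L₀ = (8.09×4.54 + 1.32×199)/(9.410) = 299.4/9.410 = 31.82 mg/L.
Initial deficit D₀ = C_s − DO₀ = 11.1 − 9.445 = 1.655 mg/L.
t_c = (1/1.039) ln[(1.35/0.311)(1 − 1.655×1.039/(0.311×31.82))] = 0.9625 × ln(3.587) = 1.229 d.
D_c = (0.311/1.35) × 31.82 × e^(−0.311×1.229) = 0.2304 × 31.82 × 0.6823 = 5.001 mg/L.
Minimum DO = 11.1 − 5.001 = 6.099 mg/L.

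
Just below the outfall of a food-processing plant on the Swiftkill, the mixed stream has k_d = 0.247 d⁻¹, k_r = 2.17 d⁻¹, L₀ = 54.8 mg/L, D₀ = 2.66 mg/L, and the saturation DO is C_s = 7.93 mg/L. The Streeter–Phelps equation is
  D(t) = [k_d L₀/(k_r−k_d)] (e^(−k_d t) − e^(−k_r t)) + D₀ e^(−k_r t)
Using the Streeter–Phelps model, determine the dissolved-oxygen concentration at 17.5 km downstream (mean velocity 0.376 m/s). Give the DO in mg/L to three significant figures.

DO ≈ 3.13 mg/L

Travel time t = x/v = 17.5 km / (0.376 m/s) = 17500 m / 0.376 m/s = 46540 s = 0.5387 d.
k_d L₀/(k_r−k_d) = 0.247×54.8/(2.17−0.247) = 13.54/1.923 = 7.039 mg/L.
e^(−k_d t) = e^(−0.247×0.5387) = 0.8754; e^(−k_r t) = e^(−2.17×0.5387) = 0.3107.
D = 7.039 × (0.8754 − 0.3107) + 2.66 × 0.3107 = 3.975 + 0.8264 = 4.801 mg/L.
DO = C_s − D = 7.93 − 4.801 = 3.129 mg/L.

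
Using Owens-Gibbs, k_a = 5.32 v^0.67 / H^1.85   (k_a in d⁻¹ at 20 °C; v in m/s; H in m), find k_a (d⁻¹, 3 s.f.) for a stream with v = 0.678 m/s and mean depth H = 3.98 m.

k_a = 5.32 × 0.678^0.67 / 3.98^1.85 = 5.32 × 0.7708 / 12.88 = 0.3185 d⁻¹.

k_a ≈ 0.318 d⁻¹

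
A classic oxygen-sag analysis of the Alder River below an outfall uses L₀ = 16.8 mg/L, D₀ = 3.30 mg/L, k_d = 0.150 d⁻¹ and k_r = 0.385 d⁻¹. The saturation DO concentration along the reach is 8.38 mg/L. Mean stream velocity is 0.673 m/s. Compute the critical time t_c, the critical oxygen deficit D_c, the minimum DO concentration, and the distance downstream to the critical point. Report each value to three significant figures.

t_c ≈ 2.45 d; D_c ≈ 4.54 mg/L; min DO ≈ 3.84 mg/L; x_c ≈ 142 km

With k_r/k_d = 2.567 and 1 − D₀(k_r−k_d)/(k_d L₀) = 0.6923,
t_c = ln(2.567 × 0.6923) / (0.385 − 0.150) = ln(1.777) / 0.2350 = 0.5748/0.2350 = 2.446 d.
L(t_c) = L₀ e^(−k_d t_c) = 16.8 × 0.6929 = 11.64 mg/L, and at the critical point k_r D_c = k_d L, so D_c = (0.150/0.385) × 11.64 = 4.535 mg/L.
Minimum DO = C_s − D_c = 8.38 − 4.535 = 3.845 mg/L.
x_c = v t_c = 0.673 m/s × 2.446 d × 86400 s/d = 142200 m ≈ 142 km.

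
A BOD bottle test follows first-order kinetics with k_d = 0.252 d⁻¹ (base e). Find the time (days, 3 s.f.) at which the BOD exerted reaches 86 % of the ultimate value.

t ≈ 7.80 d

y/L₀ = 1 − e^(−k_d t) = 0.86 ⇒ e^(−k_d t) = 0.140
t = −ln(0.140) / 0.252 = 1.966 / 0.252 = 7.802 d.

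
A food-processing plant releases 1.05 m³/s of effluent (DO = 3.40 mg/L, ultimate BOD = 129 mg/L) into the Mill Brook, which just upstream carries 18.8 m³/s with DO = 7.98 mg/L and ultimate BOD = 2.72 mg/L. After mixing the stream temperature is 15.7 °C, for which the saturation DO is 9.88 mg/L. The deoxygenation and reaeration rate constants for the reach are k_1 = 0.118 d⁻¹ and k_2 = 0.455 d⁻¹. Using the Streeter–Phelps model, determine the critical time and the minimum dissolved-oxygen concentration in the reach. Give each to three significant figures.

t_c ≈ 0.882 d; minimum DO ≈ 7.68 mg/L

Mixed DO = (18.8×7.98 + 1.05×3.40)/(18.8+1.05) = 153.6/19.85 = 7.738 mg/L.
Mixed L₀ = (18.8×2.72 + 1.05×129)/(19.85) = 186.6/19.85 = 9.400 mg/L.
Initial deficit D₀ = C_s − DO₀ = 9.88 − 7.738 = 2.142 mg/L.
t_c = (1/0.3370) ln[(0.455/0.118)(1 − 2.142×0.3370/(0.118×9.400))] = 2.967 × ln(1.346) = 0.8821 d.
D_c = (0.118/0.455) × 9.400 × e^(−0.118×0.8821) = 0.2593 × 9.400 × 0.9011 = 2.197 mg/L.
Minimum DO = 9.88 − 2.197 = 7.683 mg/L.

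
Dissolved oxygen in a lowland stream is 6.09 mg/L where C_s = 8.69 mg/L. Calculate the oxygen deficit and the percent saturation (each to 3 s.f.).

D ≈ 2.60 mg/L; 70.1 % saturation

D = C_s − C = 8.69 − 6.09 = 2.60 mg/L.
% saturation = 6.09/8.69 × 100 = 70.1 %.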